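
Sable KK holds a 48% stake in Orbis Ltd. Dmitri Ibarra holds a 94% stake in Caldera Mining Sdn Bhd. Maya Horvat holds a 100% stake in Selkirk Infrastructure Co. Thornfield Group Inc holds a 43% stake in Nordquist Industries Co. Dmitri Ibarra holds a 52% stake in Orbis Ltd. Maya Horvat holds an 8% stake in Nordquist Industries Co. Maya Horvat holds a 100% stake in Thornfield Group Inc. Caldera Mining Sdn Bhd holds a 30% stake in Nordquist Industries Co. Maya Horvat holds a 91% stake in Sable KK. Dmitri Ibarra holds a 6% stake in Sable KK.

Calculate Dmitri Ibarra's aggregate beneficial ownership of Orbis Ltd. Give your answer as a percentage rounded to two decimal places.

Dmitri reaches Orbis along 2 paths.
Via Sable: 6% × 48% = 2.88%.
Direct stake: 52% = 52%.
Total: 2.88% + 52% = 54.88%.

54.88%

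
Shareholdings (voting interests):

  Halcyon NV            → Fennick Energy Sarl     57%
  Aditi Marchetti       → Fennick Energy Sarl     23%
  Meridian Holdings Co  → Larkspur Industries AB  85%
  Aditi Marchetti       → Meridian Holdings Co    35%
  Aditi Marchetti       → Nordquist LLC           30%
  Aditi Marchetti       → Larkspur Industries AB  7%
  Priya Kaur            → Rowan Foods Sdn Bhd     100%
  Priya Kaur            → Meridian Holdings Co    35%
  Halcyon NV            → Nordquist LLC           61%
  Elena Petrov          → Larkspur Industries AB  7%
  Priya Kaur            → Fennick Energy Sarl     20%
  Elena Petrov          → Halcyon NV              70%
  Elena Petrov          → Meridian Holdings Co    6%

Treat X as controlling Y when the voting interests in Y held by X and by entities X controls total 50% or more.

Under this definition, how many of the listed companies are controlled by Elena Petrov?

Elena holds 70% of Halcyon, so Elena controls Halcyon.
Halcyon holds 57% of Fennick, so Elena controls Fennick.
Halcyon holds 61% of Nordquist, so Elena controls Nordquist.
No other company's threshold is met.
Elena controls 3 companies.

3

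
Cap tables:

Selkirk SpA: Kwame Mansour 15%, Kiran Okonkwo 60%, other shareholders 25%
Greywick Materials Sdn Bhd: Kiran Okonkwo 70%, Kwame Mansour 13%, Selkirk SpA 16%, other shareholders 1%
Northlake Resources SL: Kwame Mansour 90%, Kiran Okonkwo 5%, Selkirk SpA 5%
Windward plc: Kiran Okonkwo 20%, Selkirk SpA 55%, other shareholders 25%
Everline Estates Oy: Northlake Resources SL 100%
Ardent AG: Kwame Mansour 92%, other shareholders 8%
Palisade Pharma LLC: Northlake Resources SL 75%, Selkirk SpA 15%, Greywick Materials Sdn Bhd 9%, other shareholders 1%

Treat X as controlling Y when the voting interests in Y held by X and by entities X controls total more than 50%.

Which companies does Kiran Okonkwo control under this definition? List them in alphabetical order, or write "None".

Kiran holds 60% of Selkirk, so Kiran controls Selkirk.
Kiran and Selkirk together hold 70% + 16% = 86% of Greywick, so Kiran controls Greywick.
Kiran and Selkirk together hold 20% + 55% = 75% of Windward, so Kiran controls Windward.
No other company's threshold is met.

Greywick Materials Sdn Bhd, Selkirk SpA, Windward plc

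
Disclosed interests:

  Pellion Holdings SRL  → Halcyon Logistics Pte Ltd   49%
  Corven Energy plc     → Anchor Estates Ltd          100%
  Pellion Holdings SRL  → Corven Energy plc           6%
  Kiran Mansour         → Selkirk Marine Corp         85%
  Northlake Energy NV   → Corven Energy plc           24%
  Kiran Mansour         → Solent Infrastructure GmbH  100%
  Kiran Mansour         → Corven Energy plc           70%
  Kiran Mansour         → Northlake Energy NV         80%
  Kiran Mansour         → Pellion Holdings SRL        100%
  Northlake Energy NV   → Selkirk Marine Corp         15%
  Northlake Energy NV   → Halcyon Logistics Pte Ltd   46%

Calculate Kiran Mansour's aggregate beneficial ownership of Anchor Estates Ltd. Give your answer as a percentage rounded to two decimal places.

95.20%

Kiran reaches Anchor along 3 paths.
Via Corven: 70% × 100% = 70%.
Via Northlake → Corven: 80% × 24% × 100% = 19.2%.
Via Pellion → Corven: 100% × 6% × 100% = 6%.
Total: 70% + 19.2% + 6% = 95.2%.
Rounded: 95.20%.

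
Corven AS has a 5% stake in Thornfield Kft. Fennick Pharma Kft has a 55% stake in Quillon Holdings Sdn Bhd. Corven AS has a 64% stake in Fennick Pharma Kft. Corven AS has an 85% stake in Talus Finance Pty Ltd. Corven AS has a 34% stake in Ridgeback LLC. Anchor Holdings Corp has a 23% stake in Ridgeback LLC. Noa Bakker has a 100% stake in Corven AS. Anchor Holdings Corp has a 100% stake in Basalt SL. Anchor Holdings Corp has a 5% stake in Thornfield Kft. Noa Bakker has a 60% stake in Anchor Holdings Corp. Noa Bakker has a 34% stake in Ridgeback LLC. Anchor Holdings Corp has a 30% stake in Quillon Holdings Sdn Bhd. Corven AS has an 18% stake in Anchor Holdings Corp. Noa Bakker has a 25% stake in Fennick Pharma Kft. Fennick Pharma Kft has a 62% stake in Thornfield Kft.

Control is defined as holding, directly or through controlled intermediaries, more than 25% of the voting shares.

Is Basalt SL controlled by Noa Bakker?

Yes

Noa holds 100% of Corven, so Noa controls Corven.
Noa and Corven together hold 60% + 18% = 78% of Anchor, so Noa controls Anchor.
Anchor holds 100% of Basalt, so Noa controls Basalt.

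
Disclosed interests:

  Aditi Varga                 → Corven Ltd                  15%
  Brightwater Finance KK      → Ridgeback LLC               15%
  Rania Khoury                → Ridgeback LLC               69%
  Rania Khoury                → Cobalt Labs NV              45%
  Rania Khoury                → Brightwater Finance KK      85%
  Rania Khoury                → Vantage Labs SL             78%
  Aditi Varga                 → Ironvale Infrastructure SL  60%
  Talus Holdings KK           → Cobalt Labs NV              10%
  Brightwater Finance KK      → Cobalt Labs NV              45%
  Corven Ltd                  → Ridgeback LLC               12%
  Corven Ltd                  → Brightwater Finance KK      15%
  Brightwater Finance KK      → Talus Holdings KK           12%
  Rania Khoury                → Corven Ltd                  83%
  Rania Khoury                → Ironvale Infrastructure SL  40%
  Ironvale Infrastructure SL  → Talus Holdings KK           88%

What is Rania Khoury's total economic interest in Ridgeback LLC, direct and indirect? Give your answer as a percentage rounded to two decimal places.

93.58%

Rania reaches Ridgeback along 4 paths.
Direct stake: 69% = 69%.
Via Corven: 83% × 12% = 9.96%.
Via Corven → Brightwater: 83% × 15% × 15% = 1.8675%.
Via Brightwater: 85% × 15% = 12.75%.
Total: 69% + 9.96% + 1.8675% + 12.75% = 93.5775%.
Rounded: 93.58%.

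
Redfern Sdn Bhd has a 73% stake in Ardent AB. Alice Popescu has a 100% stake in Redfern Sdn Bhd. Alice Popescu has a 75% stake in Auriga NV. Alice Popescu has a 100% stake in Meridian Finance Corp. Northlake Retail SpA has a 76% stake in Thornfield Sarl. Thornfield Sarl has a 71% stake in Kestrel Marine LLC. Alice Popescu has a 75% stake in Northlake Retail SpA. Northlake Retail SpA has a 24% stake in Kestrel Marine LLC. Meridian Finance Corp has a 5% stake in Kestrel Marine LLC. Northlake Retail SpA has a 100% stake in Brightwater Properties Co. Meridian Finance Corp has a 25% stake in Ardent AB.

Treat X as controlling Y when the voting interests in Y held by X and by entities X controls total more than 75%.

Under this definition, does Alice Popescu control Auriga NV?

No

Alice holds 100% of Meridian, so Alice controls Meridian.
Alice holds 100% of Redfern, so Alice controls Redfern.
Redfern and Meridian together hold 73% + 25% = 98% of Ardent, so Alice controls Ardent.
In Auriga, Alice's side holds only 75%, not > 75%.
So Alice does not control Auriga.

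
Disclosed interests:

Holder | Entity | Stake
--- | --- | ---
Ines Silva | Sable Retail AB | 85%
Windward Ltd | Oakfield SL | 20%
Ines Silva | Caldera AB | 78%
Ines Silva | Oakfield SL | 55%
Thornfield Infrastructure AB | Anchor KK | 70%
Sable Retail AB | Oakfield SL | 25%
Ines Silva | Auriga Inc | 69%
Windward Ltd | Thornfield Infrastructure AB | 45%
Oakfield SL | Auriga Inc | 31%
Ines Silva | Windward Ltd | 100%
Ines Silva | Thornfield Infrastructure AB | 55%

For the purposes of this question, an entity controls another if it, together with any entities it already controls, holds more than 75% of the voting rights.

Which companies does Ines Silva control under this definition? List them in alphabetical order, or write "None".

Auriga Inc, Caldera AB, Oakfield SL, Sable Retail AB, Thornfield Infrastructure AB, Windward Ltd

Ines holds 85% of Sable, so Ines controls Sable.
Ines holds 100% of Windward, so Ines controls Windward.
Windward and Sable and Ines together hold 20% + 25% + 55% = 100% of Oakfield, so Ines controls Oakfield.
Ines and Windward together hold 55% + 45% = 100% of Thornfield, so Ines controls Thornfield.
Ines and Oakfield together hold 69% + 31% = 100% of Auriga, so Ines controls Auriga.
Ines holds 78% of Caldera, so Ines controls Caldera.
No other company's threshold is met.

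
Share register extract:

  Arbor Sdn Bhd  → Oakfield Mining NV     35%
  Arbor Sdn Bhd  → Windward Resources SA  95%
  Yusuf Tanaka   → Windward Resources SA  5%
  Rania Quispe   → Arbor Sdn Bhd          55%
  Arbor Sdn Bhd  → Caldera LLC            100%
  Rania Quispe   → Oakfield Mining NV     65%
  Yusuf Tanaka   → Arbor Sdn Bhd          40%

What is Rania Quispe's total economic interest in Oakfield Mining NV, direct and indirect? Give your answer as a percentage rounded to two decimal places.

Rania reaches Oakfield along 2 paths.
Via Arbor: 55% × 35% = 19.25%.
Direct stake: 65% = 65%.
Total: 19.25% + 65% = 84.25%.

84.25%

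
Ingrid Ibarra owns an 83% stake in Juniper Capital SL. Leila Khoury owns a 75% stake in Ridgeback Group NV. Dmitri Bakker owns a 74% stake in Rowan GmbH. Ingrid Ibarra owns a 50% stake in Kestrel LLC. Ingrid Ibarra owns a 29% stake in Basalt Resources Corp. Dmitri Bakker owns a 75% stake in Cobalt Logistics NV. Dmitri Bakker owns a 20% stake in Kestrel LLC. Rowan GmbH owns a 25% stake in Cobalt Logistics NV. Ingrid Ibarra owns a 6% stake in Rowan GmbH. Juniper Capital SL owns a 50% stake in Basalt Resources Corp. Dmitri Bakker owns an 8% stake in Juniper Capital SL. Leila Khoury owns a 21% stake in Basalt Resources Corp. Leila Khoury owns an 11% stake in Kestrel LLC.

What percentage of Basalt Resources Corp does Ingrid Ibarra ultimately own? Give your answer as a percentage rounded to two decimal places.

70.50%

Ingrid reaches Basalt along 2 paths.
Via Juniper: 83% × 50% = 41.5%.
Direct stake: 29% = 29%.
Total: 41.5% + 29% = 70.5%.
Rounded: 70.50%.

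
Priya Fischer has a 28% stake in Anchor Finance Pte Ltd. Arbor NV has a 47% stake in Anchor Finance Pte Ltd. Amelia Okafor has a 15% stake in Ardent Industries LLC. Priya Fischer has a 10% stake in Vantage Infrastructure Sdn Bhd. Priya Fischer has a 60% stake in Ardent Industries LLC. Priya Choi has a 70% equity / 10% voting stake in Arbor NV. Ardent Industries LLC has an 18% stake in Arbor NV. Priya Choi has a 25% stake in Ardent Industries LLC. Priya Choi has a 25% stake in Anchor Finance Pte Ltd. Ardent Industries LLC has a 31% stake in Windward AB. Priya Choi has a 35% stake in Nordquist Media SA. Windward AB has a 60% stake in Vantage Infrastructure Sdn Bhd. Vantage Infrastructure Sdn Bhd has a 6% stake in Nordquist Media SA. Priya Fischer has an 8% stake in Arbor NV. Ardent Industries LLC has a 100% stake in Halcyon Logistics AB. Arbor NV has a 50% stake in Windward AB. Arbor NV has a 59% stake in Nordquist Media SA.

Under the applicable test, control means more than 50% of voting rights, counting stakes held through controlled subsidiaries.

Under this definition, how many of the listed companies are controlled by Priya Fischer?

2

Priya Fischer holds 60% of Ardent, so Priya Fischer controls Ardent.
Ardent holds 100% of Halcyon, so Priya Fischer controls Halcyon.
No other company's threshold is met.
Priya Fischer controls 2 companies.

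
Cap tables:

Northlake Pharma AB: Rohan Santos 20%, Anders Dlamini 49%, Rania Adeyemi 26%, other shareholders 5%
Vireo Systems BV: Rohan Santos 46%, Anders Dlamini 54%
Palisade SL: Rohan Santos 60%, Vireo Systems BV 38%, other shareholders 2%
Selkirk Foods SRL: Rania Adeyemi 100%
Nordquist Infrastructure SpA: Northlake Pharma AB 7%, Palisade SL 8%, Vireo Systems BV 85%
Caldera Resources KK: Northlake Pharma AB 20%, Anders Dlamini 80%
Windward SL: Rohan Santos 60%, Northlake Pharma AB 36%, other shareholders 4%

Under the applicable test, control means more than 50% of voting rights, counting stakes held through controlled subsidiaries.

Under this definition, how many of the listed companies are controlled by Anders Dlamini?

3

Anders holds 54% of Vireo, so Anders controls Vireo.
Vireo holds 85% of Nordquist, so Anders controls Nordquist.
Anders holds 80% of Caldera, so Anders controls Caldera.
No other company's threshold is met.
Anders controls 3 companies.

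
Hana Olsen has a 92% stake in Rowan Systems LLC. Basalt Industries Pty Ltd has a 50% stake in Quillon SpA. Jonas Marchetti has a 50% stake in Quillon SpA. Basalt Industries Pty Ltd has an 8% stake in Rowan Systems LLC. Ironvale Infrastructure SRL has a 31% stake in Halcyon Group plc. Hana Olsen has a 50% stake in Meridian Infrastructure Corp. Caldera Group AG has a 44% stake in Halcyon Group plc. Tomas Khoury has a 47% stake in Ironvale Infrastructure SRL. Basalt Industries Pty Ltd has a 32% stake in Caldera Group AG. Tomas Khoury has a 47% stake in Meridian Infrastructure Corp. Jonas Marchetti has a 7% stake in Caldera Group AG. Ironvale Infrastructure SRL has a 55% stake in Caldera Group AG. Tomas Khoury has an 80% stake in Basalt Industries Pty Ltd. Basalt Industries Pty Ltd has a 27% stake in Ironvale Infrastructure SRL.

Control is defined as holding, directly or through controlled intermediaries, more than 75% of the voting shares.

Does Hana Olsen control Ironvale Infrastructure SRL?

No

Hana holds 92% of Rowan, so Hana controls Rowan.
Neither Hana nor any entity Hana controls holds any voting interest in Ironvale.
So Hana does not control Ironvale.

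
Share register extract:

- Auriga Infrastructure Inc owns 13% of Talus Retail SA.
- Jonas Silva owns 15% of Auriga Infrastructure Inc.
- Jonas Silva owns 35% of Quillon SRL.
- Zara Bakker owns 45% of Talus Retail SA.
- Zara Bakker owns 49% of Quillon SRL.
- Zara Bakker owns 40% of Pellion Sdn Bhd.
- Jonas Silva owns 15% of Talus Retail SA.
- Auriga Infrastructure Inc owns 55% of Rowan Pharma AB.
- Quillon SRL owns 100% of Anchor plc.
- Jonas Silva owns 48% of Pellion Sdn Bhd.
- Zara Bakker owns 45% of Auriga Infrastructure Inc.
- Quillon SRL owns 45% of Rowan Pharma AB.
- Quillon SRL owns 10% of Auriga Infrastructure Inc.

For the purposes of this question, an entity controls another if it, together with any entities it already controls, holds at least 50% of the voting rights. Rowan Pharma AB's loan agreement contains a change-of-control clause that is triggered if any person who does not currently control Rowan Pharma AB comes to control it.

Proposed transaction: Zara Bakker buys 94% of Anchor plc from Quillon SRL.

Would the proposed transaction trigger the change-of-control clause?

The purchase adds only to Zara's holdings (Quillon's stake shrinks), so Zara is the only person who could newly come to control Rowan.
Zara's largest direct stake is 49% in Quillon, which does not meet the threshold, so Zara controls no company.
Neither Zara nor any entity Zara controls holds any voting interest in Rowan.
So before the transaction, Zara does not control Rowan.
After the purchase, Zara holds 94% of Anchor directly, and Quillon's stake falls to 6%.
Zara holds 94% of Anchor, so Zara controls Anchor.
After the transaction, neither Zara nor any entity Zara controls holds a voting interest in Rowan, so Zara still does not control it.
No new person acquires control, so the clause is not triggered.

No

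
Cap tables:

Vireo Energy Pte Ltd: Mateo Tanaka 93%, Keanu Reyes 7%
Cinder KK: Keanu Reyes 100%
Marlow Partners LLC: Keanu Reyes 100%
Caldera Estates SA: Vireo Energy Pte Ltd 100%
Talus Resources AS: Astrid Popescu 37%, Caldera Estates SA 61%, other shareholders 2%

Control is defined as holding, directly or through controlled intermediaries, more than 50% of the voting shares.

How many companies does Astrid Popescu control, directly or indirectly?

0

Astrid's largest direct stake is 37% in Talus, which does not meet the threshold.
Astrid controls 0 companies.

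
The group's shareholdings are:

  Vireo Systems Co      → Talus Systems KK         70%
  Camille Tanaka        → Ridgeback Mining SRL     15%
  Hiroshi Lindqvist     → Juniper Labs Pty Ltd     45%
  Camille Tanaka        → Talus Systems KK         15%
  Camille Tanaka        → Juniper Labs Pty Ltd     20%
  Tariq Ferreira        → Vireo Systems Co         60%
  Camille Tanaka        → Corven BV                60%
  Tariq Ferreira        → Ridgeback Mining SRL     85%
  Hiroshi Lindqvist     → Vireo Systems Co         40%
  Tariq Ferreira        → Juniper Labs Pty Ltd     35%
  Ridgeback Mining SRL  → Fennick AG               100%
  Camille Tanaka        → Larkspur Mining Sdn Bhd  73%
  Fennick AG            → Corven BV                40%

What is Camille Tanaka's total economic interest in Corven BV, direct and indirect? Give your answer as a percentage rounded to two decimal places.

66.00%

Camille reaches Corven along 2 paths.
Direct stake: 60% = 60%.
Via Ridgeback → Fennick: 15% × 100% × 40% = 6%.
Total: 60% + 6% = 66%.
Rounded: 66.00%.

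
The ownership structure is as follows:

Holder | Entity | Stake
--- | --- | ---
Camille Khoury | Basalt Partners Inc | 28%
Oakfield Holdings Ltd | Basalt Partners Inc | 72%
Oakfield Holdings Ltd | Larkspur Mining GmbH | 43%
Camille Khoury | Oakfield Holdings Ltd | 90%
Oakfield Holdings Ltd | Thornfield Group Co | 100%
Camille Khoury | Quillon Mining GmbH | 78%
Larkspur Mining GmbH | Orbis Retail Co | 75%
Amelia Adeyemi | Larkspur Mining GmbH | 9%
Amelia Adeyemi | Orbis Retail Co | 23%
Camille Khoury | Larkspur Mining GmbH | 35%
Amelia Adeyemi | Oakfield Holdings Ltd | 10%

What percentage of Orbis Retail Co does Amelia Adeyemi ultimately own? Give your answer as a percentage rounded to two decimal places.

32.98%

Amelia reaches Orbis along 3 paths.
Direct stake: 23% = 23%.
Via Oakfield → Larkspur: 10% × 43% × 75% = 3.225%.
Via Larkspur: 9% × 75% = 6.75%.
Total: 23% + 3.225% + 6.75% = 32.975%.
Rounded: 32.98%.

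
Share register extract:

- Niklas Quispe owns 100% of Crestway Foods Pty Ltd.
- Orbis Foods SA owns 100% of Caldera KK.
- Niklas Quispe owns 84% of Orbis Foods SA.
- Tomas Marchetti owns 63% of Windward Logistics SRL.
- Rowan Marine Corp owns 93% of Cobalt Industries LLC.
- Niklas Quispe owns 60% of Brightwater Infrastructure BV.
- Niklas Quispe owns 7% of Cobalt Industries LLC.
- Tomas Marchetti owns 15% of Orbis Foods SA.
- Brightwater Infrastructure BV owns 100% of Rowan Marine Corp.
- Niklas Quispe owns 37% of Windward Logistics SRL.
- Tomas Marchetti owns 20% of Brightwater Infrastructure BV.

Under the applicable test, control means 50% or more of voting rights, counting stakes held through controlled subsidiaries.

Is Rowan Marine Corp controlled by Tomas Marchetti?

Tomas holds 63% of Windward, so Tomas controls Windward.
Neither Tomas nor any entity Tomas controls holds any voting interest in Rowan.
So Tomas does not control Rowan.

No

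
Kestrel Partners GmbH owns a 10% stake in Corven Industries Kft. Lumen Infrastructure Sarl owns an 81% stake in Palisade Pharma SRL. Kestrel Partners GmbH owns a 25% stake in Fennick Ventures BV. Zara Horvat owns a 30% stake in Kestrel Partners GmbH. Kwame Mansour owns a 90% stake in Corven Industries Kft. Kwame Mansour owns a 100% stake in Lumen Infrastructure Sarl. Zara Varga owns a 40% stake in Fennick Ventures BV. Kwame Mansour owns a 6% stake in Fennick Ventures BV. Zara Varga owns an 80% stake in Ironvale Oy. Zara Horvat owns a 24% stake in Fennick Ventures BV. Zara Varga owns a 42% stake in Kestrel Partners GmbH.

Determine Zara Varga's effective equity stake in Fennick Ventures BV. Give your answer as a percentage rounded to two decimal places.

Zara Varga reaches Fennick along 2 paths.
Via Kestrel: 42% × 25% = 10.5%.
Direct stake: 40% = 40%.
Total: 10.5% + 40% = 50.5%.
Rounded: 50.50%.

50.50%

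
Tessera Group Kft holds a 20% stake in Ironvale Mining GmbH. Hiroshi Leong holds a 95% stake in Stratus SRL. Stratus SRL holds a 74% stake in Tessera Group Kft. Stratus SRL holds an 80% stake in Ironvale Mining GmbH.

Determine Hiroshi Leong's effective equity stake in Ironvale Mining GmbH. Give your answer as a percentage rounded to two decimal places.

Hiroshi reaches Ironvale along 2 paths.
Via Stratus: 95% × 80% = 76%.
Via Stratus → Tessera: 95% × 74% × 20% = 14.06%.
Total: 76% + 14.06% = 90.06%.

90.06%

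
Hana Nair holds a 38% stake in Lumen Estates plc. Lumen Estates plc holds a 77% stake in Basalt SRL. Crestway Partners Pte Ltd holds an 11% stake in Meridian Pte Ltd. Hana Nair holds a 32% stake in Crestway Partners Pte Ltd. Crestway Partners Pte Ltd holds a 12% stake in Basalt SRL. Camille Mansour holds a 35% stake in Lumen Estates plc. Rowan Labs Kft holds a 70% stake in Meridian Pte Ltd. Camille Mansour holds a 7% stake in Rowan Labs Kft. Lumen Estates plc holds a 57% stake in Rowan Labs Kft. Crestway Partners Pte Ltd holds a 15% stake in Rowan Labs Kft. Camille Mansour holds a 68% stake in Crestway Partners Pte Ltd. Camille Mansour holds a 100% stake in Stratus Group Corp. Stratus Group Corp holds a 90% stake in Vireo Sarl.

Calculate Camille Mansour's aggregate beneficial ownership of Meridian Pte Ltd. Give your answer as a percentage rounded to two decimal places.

Camille reaches Meridian along 4 paths.
Via Crestway: 68% × 11% = 7.48%.
Via Rowan: 7% × 70% = 4.9%.
Via Lumen → Rowan: 35% × 57% × 70% = 13.965%.
Via Crestway → Rowan: 68% × 15% × 70% = 7.14%.
Total: 7.48% + 4.9% + 13.965% + 7.14% = 33.485%.
Rounded: 33.49%.

33.49%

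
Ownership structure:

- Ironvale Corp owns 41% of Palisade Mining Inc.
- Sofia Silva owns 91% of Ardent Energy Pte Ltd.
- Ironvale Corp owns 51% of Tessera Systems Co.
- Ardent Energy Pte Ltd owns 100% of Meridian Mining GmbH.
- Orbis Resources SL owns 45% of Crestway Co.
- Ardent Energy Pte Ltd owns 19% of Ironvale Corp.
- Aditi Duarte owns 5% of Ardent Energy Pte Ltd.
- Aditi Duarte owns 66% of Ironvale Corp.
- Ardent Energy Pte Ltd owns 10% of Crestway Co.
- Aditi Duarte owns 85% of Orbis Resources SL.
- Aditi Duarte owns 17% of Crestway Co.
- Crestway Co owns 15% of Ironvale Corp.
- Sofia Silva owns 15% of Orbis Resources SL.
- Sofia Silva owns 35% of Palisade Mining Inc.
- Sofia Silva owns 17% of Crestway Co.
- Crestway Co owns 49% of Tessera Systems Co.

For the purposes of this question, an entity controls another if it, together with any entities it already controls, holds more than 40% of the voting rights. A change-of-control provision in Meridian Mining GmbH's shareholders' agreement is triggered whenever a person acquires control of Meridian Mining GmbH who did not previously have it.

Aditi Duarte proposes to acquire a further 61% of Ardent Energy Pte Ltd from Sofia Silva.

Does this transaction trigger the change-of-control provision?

Yes

The purchase adds only to Aditi's holdings (Sofia's stake shrinks), so Aditi is the only person who could newly come to control Meridian.
Aditi holds 85% of Orbis, so Aditi controls Orbis.
Orbis and Aditi together hold 45% + 17% = 62% of Crestway, so Aditi controls Crestway.
Crestway and Aditi together hold 15% + 66% = 81% of Ironvale, so Aditi controls Ironvale.
Ironvale holds 41% of Palisade, so Aditi controls Palisade.
Crestway and Ironvale together hold 49% + 51% = 100% of Tessera, so Aditi controls Tessera.
Neither Aditi nor any entity Aditi controls holds any voting interest in Meridian.
So before the transaction, Aditi does not control Meridian.
After the purchase, Aditi's direct stake in Ardent rises to 5% + 61% = 66%, and Sofia's stake falls to 30%.
Aditi holds 66% of Ardent, so Aditi controls Ardent.
Ardent holds 100% of Meridian, so Aditi controls Meridian.
Aditi did not control Meridian before and does after, so the clause is triggered.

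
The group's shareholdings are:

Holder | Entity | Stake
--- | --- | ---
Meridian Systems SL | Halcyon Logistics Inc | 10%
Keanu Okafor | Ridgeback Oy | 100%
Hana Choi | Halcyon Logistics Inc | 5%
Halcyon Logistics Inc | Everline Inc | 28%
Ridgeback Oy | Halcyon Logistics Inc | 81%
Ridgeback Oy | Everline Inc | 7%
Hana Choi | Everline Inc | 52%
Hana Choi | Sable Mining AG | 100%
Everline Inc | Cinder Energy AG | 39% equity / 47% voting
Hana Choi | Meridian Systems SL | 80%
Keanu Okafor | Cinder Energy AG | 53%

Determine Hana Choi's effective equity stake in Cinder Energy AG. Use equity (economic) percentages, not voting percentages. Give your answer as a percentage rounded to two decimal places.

21.70%

Hana reaches Cinder along 3 paths.
Via Everline: 52% × 39% = 20.28%.
Via Halcyon → Everline: 5% × 28% × 39% = 0.546%.
Via Meridian → Halcyon → Everline: 80% × 10% × 28% × 39% = 0.8736%.
Total: 20.28% + 0.546% + 0.8736% = 21.6996%.
Rounded: 21.70%.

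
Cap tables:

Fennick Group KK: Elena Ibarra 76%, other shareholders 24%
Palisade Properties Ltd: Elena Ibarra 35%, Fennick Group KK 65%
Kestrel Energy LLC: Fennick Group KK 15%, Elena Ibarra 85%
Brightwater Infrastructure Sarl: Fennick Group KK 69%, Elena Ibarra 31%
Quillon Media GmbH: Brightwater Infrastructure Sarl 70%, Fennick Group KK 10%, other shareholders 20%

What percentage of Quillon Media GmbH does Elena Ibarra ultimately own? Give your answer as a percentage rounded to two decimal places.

Elena reaches Quillon along 3 paths.
Via Fennick → Brightwater: 76% × 69% × 70% = 36.708%.
Via Brightwater: 31% × 70% = 21.7%.
Via Fennick: 76% × 10% = 7.6%.
Total: 36.708% + 21.7% + 7.6% = 66.008%.
Rounded: 66.01%.

66.01%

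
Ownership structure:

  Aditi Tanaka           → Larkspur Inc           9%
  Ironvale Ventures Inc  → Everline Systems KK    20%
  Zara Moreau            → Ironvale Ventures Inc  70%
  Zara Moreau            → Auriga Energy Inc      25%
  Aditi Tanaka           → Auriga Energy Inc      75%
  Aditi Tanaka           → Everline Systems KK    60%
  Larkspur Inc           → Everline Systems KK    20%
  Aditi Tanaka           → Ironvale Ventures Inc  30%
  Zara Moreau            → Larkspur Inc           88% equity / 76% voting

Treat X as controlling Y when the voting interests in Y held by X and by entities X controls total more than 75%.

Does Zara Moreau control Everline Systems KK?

No

Zara holds 76% of Larkspur, so Zara controls Larkspur.
In Everline, Zara's side holds only 20%, not > 75%.
So Zara does not control Everline.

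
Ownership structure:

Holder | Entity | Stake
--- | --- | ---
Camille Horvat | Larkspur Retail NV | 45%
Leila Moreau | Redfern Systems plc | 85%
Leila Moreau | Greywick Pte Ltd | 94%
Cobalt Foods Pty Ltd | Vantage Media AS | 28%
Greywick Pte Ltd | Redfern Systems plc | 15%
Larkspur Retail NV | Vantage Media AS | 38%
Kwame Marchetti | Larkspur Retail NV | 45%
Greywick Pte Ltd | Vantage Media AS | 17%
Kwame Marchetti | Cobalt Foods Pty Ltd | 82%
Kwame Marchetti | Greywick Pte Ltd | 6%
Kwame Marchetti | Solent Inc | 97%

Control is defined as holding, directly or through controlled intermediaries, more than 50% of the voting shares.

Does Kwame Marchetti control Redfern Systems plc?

No

Kwame holds 82% of Cobalt, so Kwame controls Cobalt.
Kwame holds 97% of Solent, so Kwame controls Solent.
Neither Kwame nor any entity Kwame controls holds any voting interest in Redfern.
So Kwame does not control Redfern.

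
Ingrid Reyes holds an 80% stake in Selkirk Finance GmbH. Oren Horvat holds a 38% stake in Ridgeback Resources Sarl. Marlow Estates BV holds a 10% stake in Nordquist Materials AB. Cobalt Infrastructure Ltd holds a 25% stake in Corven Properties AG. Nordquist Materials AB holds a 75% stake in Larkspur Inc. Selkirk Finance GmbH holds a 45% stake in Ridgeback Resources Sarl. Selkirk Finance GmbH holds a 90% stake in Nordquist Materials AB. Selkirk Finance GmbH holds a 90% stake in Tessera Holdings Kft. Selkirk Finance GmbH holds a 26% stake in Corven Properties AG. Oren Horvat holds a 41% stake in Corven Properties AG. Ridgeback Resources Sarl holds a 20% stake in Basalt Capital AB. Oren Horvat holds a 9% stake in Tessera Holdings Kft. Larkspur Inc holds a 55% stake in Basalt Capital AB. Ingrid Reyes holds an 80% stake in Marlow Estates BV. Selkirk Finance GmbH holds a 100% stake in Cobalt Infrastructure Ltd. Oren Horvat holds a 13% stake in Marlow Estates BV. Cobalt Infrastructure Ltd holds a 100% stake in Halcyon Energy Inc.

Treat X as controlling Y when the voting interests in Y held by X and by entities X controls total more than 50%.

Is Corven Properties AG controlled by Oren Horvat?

Oren's largest direct stake is 41% in Corven, which does not meet the threshold, so Oren controls no company.
In Corven, Oren's side holds only 41%, not > 50%.
So Oren does not control Corven.

No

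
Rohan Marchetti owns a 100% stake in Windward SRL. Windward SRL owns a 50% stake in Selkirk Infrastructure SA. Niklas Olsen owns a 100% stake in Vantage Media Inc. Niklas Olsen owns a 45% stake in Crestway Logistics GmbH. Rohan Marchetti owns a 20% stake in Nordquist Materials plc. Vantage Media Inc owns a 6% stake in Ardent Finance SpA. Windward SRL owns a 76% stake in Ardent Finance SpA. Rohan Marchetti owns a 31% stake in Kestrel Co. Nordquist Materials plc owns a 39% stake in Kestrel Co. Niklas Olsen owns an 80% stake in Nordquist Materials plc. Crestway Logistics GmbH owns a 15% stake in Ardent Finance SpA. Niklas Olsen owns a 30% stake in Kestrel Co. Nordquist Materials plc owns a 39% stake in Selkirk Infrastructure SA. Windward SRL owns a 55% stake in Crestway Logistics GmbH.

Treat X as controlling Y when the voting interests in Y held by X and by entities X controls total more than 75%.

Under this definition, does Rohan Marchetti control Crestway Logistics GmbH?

Rohan holds 100% of Windward, so Rohan controls Windward.
Windward holds 76% of Ardent, so Rohan controls Ardent.
In Crestway, Rohan's side holds only 55%, not > 75%.
So Rohan does not control Crestway.

No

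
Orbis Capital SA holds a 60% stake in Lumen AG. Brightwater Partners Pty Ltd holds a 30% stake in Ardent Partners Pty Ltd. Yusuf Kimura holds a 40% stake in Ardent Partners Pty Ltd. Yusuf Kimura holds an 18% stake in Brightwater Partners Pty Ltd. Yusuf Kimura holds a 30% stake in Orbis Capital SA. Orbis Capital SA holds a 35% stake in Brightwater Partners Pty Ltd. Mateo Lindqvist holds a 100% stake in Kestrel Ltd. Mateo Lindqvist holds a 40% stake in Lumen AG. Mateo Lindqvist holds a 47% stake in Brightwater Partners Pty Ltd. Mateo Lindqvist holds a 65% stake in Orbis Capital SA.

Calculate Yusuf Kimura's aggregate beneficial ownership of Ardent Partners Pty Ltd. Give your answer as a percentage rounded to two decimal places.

48.55%

Yusuf reaches Ardent along 3 paths.
Direct stake: 40% = 40%.
Via Brightwater: 18% × 30% = 5.4%.
Via Orbis → Brightwater: 30% × 35% × 30% = 3.15%.
Total: 40% + 5.4% + 3.15% = 48.55%.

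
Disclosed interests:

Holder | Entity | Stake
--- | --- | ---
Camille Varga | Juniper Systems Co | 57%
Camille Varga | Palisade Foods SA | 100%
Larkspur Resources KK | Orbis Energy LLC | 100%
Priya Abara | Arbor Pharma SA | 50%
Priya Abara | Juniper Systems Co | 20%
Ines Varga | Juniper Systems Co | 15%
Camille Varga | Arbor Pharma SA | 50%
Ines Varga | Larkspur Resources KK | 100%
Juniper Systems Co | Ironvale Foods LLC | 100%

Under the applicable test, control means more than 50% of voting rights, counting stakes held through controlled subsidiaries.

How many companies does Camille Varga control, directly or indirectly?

3

Camille holds 57% of Juniper, so Camille controls Juniper.
Camille holds 100% of Palisade, so Camille controls Palisade.
Juniper holds 100% of Ironvale, so Camille controls Ironvale.
No other company's threshold is met.
Camille controls 3 companies.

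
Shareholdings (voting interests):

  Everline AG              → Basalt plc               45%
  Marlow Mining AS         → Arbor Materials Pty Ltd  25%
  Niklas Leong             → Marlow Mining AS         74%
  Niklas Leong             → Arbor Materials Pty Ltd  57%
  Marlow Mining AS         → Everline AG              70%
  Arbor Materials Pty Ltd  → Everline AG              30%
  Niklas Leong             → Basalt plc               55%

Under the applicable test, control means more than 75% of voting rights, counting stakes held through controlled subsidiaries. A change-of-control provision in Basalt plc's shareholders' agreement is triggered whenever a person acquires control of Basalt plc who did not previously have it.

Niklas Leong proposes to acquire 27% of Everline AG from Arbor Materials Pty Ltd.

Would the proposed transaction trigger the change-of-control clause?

No

The purchase adds only to Niklas's holdings (Arbor's stake shrinks), so Niklas is the only person who could newly come to control Basalt.
Niklas's largest direct stake is 74% in Marlow, which does not meet the threshold, so Niklas controls no company.
In Basalt, Niklas's side holds only 55%, not > 75%.
So before the transaction, Niklas does not control Basalt.
After the purchase, Niklas holds 27% of Everline directly, and Arbor's stake falls to 3%.
Niklas's side now holds 27% of Everline, not > 75%, so Niklas still does not control Everline.
After the transaction, Niklas's side holds 55% of Basalt, not > 75%, so Niklas still does not control Basalt.
No new person acquires control, so the clause is not triggered.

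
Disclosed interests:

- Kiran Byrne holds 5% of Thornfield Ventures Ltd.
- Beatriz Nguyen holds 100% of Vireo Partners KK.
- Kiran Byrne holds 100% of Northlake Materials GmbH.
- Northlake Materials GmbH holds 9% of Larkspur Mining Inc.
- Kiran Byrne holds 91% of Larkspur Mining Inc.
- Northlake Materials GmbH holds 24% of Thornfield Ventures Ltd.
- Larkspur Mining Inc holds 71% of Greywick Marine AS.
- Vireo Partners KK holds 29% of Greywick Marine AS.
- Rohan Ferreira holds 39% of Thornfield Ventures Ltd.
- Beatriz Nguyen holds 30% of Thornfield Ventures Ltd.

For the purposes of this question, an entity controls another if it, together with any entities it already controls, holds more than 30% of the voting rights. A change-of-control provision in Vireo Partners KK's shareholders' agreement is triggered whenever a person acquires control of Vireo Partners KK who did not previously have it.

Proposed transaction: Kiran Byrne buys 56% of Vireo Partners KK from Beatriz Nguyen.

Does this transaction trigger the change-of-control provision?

Yes

The purchase adds only to Kiran's holdings (Beatriz's stake shrinks), so Kiran is the only person who could newly come to control Vireo.
Kiran holds 100% of Northlake, so Kiran controls Northlake.
Kiran and Northlake together hold 91% + 9% = 100% of Larkspur, so Kiran controls Larkspur.
Larkspur holds 71% of Greywick, so Kiran controls Greywick.
Neither Kiran nor any entity Kiran controls holds any voting interest in Vireo.
So before the transaction, Kiran does not control Vireo.
After the purchase, Kiran holds 56% of Vireo directly, and Beatriz's stake falls to 44%.
Kiran holds 56% of Vireo, so Kiran controls Vireo.
Kiran did not control Vireo before and does after, so the clause is triggered.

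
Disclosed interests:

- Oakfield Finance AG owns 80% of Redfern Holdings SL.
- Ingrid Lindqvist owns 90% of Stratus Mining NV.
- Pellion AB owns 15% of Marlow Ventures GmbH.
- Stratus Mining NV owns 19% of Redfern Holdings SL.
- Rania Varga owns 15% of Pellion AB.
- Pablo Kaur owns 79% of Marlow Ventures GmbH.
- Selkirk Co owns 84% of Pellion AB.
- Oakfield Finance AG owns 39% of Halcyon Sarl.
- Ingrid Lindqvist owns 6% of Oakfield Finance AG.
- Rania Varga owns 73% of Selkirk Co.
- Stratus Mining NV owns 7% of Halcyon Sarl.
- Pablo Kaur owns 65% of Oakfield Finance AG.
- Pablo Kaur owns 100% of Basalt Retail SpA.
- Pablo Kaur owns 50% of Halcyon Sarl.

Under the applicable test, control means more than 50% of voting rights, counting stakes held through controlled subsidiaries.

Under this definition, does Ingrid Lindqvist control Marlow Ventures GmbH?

No

Ingrid holds 90% of Stratus, so Ingrid controls Stratus.
Neither Ingrid nor any entity Ingrid controls holds any voting interest in Marlow.
So Ingrid does not control Marlow.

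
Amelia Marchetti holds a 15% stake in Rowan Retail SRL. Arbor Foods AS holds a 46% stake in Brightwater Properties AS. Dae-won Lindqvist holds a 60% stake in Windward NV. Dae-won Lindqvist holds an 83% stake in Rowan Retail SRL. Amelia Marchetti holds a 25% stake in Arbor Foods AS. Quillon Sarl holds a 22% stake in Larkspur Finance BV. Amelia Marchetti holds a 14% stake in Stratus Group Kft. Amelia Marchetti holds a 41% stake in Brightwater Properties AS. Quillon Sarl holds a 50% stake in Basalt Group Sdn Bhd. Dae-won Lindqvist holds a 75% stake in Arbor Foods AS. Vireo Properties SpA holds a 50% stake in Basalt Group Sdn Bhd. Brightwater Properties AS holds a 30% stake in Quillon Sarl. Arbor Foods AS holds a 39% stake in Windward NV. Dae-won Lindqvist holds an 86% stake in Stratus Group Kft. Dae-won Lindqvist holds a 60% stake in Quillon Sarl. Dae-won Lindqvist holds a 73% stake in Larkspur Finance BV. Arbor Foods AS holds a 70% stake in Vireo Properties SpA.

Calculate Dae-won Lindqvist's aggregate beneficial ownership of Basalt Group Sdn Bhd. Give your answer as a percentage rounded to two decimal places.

61.43%

Dae-won reaches Basalt along 3 paths.
Via Arbor → Vireo: 75% × 70% × 50% = 26.25%.
Via Quillon: 60% × 50% = 30%.
Via Arbor → Brightwater → Quillon: 75% × 46% × 30% × 50% = 5.175%.
Total: 26.25% + 30% + 5.175% = 61.425%.
Rounded: 61.43%.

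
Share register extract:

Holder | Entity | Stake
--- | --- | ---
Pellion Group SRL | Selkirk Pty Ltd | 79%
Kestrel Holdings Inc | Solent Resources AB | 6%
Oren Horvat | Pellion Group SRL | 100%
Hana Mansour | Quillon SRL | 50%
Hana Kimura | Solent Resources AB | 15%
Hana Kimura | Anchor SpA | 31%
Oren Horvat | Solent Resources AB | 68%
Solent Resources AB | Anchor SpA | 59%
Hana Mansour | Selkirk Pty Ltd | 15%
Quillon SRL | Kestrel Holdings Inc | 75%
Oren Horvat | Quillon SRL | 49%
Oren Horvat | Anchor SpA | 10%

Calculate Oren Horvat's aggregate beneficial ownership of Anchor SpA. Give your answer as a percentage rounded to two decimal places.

51.42%

Oren reaches Anchor along 3 paths.
Direct stake: 10% = 10%.
Via Quillon → Kestrel → Solent: 49% × 75% × 6% × 59% = 1.30095%.
Via Solent: 68% × 59% = 40.12%.
Total: 10% + 1.30095% + 40.12% = 51.42095%.
Rounded: 51.42%.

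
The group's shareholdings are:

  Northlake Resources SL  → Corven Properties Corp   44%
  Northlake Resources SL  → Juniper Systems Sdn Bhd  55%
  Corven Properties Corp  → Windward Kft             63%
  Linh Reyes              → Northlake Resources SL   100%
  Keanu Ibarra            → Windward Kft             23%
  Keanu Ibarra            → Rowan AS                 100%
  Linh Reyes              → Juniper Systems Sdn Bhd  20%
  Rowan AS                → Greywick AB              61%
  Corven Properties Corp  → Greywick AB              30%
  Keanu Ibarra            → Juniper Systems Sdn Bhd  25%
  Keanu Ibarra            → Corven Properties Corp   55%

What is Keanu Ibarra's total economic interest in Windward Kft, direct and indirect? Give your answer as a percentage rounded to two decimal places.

57.65%

Keanu reaches Windward along 2 paths.
Via Corven: 55% × 63% = 34.65%.
Direct stake: 23% = 23%.
Total: 34.65% + 23% = 57.65%.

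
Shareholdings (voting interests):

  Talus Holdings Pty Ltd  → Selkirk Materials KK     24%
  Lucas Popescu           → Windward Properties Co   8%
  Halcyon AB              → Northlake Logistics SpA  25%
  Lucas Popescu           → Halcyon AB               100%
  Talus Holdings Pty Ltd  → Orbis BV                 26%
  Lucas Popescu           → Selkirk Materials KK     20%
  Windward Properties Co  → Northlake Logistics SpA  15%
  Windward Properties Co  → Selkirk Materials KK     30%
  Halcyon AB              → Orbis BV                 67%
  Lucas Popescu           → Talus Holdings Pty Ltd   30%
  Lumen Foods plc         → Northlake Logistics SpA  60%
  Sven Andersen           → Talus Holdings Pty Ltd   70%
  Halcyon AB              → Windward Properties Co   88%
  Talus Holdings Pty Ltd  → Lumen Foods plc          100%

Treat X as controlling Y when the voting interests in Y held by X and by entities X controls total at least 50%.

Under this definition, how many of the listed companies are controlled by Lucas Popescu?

Lucas holds 100% of Halcyon, so Lucas controls Halcyon.
Halcyon and Lucas together hold 88% + 8% = 96% of Windward, so Lucas controls Windward.
Windward and Lucas together hold 30% + 20% = 50% of Selkirk, so Lucas controls Selkirk.
Halcyon holds 67% of Orbis, so Lucas controls Orbis.
No other company's threshold is met.
Lucas controls 4 companies.

4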